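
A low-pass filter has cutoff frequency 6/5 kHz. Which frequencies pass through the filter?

A low-pass filter passes all frequencies below the cutoff frequency 6/5 kHz and attenuates higher frequencies.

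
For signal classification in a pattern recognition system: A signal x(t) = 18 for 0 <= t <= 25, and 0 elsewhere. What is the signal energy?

Energy = integral of |x(t)|^2 dt over the signal duration
= 18^2 * 25 = 324 * 25 = 8100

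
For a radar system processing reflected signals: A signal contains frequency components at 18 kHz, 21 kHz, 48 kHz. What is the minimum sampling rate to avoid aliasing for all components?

The highest frequency component is f_max = 48 kHz.
Nyquist rate = 2 * f_max = 2 * 48 kHz = 96 kHz.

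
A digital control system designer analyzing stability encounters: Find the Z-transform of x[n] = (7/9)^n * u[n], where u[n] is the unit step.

The Z-transform of a^n * u[n] is z/(z-a) for |z| > |a|.
Here a = 7/9, so X(z) = z/(z - (7/9)) = 9z/(9z - 7)
ROC: |z| > 7/9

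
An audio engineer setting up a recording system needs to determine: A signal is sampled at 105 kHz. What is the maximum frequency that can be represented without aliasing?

The maximum frequency that can be represented without aliasing
is the Nyquist frequency: f_max = f_s / 2 = 105 kHz / 2 = 105/2 kHz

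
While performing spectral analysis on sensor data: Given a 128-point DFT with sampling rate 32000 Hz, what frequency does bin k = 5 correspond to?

The frequency of DFT bin k is: f_k = k * f_s / N
f_5 = 5 * 32000 / 128 = 1250 Hz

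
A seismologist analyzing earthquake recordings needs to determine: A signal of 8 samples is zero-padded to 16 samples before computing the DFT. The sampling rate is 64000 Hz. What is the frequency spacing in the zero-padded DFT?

Original DFT: N = 8, resolution = f_s/N = 64000/8 = 8000 Hz
Zero-padded DFT: N = 16, resolution = f_s/N = 64000/16 = 4000 Hz
Zero-padding interpolates the spectrum (finer frequency grid)
but does NOT improve the true spectral resolution (ability to resolve close frequencies).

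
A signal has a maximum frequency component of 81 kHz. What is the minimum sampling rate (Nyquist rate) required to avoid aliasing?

By the Nyquist-Shannon sampling theorem,
the minimum sampling rate (Nyquist rate) must be at least 2 * f_max.
Nyquist rate = 2 * 81 kHz = 162 kHz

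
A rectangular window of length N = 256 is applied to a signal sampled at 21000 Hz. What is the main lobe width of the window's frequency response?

For a rectangular window of length N,
the main lobe width in frequency is 2*f_s/N.
= 2*21000/256 = 2625/16 Hz
This determines the minimum frequency separation for resolving two sinusoids.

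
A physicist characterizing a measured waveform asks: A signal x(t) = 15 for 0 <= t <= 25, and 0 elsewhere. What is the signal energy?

Energy = integral of |x(t)|^2 dt over the signal duration
= 15^2 * 25 = 225 * 25 = 5625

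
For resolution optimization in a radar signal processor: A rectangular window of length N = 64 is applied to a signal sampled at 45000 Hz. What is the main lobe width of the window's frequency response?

For a rectangular window of length N,
the main lobe width in frequency is 2*f_s/N.
= 2*45000/64 = 5625/4 Hz
This determines the minimum frequency separation for resolving two sinusoids.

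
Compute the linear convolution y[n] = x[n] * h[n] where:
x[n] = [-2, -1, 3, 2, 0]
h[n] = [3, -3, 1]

y[n] = sum_k x[k]*h[n-k]. Output length = len(x) + len(h) - 1 = 5 + 3 - 1 = 7.
y[0] = -2*3 = -6
y[1] = -1*3 + -2*-3 = 3
y[2] = 3*3 + -1*-3 + -2*1 = 10
y[3] = 2*3 + 3*-3 + -1*1 = -4
y[4] = 0*3 + 2*-3 + 3*1 = -3
y[5] = 0*-3 + 2*1 = 2
y[6] = 0*1 = 0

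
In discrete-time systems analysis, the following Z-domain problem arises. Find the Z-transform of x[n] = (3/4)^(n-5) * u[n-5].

Time-shifting property: if X(z) = Z{x[n]}, then Z{x[n-d]} = z^(-d) * X(z)
X(z) = z/(z - 3/4) for x[n] = (3/4)^n * u[n]
Z{x[n-5]} = z^(-5) * z/(z - 3/4) = z^(-4)/(z - 3/4)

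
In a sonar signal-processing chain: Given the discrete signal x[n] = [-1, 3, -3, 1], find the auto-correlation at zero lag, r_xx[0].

The auto-correlation at zero lag r_xx[0] equals the signal energy.
r_xx[0] = sum of x[n]^2 = (-1)^2 + 3^2 + (-3)^2 + 1^2
= 1 + 9 + 9 + 1 = 20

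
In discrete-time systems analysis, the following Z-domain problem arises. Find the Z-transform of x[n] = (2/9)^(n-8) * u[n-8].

Time-shifting property: if X(z) = Z{x[n]}, then Z{x[n-d]} = z^(-d) * X(z)
X(z) = z/(z - 2/9) for x[n] = (2/9)^n * u[n]
Z{x[n-8]} = z^(-8) * z/(z - 2/9) = z^(-7)/(z - 2/9)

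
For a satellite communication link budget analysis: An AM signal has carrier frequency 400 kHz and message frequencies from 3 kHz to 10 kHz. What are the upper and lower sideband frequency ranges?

Upper sideband (USB) = fc + [fm_low, fm_high] = 400 + [3, 10] = [403, 410] kHz
Lower sideband (LSB) = fc - [fm_high, fm_low] = 400 - [10, 3] = [390, 397] kHz
Total occupied spectrum: 390 kHz to 410 kHz (plus carrier at 400 kHz)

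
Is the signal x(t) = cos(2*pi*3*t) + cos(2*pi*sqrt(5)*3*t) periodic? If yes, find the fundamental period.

f1 = 3 Hz, f2 = 3*sqrt(5) Hz
Ratio f2/f1 = sqrt(5), which is irrational.
Since the frequency ratio is irrational, no common period exists.
The signal is not periodic.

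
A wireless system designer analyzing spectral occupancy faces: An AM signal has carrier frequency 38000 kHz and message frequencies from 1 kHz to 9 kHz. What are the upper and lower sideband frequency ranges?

Upper sideband (USB) = fc + [fm_low, fm_high] = 38000 + [1, 9] = [38001, 38009] kHz
Lower sideband (LSB) = fc - [fm_high, fm_low] = 38000 - [9, 1] = [37991, 37999] kHz
Total occupied spectrum: 37991 kHz to 38009 kHz (plus carrier at 38000 kHz)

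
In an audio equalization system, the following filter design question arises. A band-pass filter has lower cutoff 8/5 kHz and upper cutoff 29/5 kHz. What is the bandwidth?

Bandwidth = f_high - f_low
= 29/5 kHz - 8/5 kHz = 21/5 kHz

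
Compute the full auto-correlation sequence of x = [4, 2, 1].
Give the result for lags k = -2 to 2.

r_xx[k] = sum_m x[m]*x[m+k], indexed from 0, for k = -2 to 2:
  r_xx[-2] = x[2]*x[0] = 4
  r_xx[-1] = x[1]*x[0] + x[2]*x[1] = 10
  r_xx[0] = x[0]*x[0] + x[1]*x[1] + x[2]*x[2] = 21
  r_xx[1] = x[0]*x[1] + x[1]*x[2] = 10
  r_xx[2] = x[0]*x[2] = 4
r_xx = [4, 10, 21, 10, 4]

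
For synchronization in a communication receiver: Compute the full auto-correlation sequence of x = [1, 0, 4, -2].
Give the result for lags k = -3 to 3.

r_xx[k] = sum_m x[m]*x[m+k], indexed from 0, for k = -3 to 3:
  r_xx[-3] = x[3]*x[0] = -2
  r_xx[-2] = x[2]*x[0] + x[3]*x[1] = 4
  r_xx[-1] = x[1]*x[0] + x[2]*x[1] + x[3]*x[2] = -8
  r_xx[0] = x[0]*x[0] + x[1]*x[1] + x[2]*x[2] + x[3]*x[3] = 21
  r_xx[1] = x[0]*x[1] + x[1]*x[2] + x[2]*x[3] = -8
  r_xx[2] = x[0]*x[2] + x[1]*x[3] = 4
  r_xx[3] = x[0]*x[3] = -2
r_xx = [-2, 4, -8, 21, -8, 4, -2]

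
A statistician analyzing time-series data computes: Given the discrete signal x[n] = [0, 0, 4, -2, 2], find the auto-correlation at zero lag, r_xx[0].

The auto-correlation at zero lag r_xx[0] equals the signal energy.
r_xx[0] = sum of x[n]^2 = 0^2 + 0^2 + 4^2 + (-2)^2 + 2^2
= 0 + 0 + 16 + 4 + 4 = 24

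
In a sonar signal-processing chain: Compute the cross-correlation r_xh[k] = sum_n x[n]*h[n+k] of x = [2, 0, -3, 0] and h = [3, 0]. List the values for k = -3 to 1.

Both sequences indexed from 0 and zero outside their support.
Lags with overlap: k = -3 to 1.
  r_xh[-3] = x[3]*h[0] = 0
  r_xh[-2] = x[2]*h[0] + x[3]*h[1] = -9
  r_xh[-1] = x[1]*h[0] + x[2]*h[1] = 0
  r_xh[0] = x[0]*h[0] + x[1]*h[1] = 6
  r_xh[1] = x[0]*h[1] = 0
r_xh = [0, -9, 0, 6, 0] (for k = -3, ..., 1)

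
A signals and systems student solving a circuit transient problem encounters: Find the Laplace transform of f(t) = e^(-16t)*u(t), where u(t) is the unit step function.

Standard Laplace transform pair:
e^(-at)*u(t) <-> 1/(s+a)
With a = 16: L{e^(-16t)*u(t)} = 1/(s+16), ROC: Re(s) > -16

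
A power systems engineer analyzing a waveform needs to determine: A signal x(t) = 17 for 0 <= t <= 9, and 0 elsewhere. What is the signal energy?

Energy = integral of |x(t)|^2 dt over the signal duration
= 17^2 * 9 = 289 * 9 = 2601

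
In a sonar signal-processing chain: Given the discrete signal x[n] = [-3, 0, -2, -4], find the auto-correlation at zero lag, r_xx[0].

The auto-correlation at zero lag r_xx[0] equals the signal energy.
r_xx[0] = sum of x[n]^2 = (-3)^2 + 0^2 + (-2)^2 + (-4)^2
= 9 + 0 + 4 + 16 = 29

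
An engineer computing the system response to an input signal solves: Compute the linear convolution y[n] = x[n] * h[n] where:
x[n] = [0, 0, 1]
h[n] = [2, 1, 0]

y[n] = sum_k x[k]*h[n-k]. Output length = len(x) + len(h) - 1 = 3 + 3 - 1 = 5.
y[0] = 0*2 = 0
y[1] = 0*2 + 0*1 = 0
y[2] = 1*2 + 0*1 + 0*0 = 2
y[3] = 1*1 + 0*0 = 1
y[4] = 1*0 = 0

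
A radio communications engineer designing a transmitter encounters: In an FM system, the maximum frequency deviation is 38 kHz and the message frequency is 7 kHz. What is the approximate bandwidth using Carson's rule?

Carson's rule: BW = 2*(delta_f + f_m)
= 2*(38 + 7) kHz = 90 kHz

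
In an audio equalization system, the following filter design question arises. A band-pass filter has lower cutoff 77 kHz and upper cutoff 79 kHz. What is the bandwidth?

Bandwidth = f_high - f_low
= 79 kHz - 77 kHz = 2 kHz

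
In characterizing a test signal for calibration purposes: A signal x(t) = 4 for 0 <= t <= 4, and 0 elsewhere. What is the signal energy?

Energy = integral of |x(t)|^2 dt over the signal duration
= 4^2 * 4 = 16 * 4 = 64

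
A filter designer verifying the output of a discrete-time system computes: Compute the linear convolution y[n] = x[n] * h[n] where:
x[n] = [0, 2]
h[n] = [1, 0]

y[n] = sum_k x[k]*h[n-k]. Output length = len(x) + len(h) - 1 = 2 + 2 - 1 = 3.
y[0] = 0*1 = 0
y[1] = 2*1 + 0*0 = 2
y[2] = 2*0 = 0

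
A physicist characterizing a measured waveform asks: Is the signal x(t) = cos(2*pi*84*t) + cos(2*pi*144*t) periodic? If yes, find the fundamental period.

f1 = 84 Hz, f2 = 144 Hz
Period T1 = 1/84, T2 = 1/144
Ratio T1/T2 = 144/84, which is rational.
The signal is periodic with fundamental period T = 1/GCD(84,144) = 1/12 s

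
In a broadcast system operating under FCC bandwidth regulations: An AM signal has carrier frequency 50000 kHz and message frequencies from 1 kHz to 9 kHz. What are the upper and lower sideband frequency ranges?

Upper sideband (USB) = fc + [fm_low, fm_high] = 50000 + [1, 9] = [50001, 50009] kHz
Lower sideband (LSB) = fc - [fm_high, fm_low] = 50000 - [9, 1] = [49991, 49999] kHz
Total occupied spectrum: 49991 kHz to 50009 kHz (plus carrier at 50000 kHz)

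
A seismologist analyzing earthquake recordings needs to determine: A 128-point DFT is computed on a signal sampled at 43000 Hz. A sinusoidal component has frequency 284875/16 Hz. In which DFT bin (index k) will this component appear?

DFT frequency resolution = f_s/N = 43000/128 = 5375/16 Hz
Bin index k = f_signal / resolution = 284875/16 / 5375/16 = 53
The signal frequency 284875/16 Hz falls in DFT bin k = 53.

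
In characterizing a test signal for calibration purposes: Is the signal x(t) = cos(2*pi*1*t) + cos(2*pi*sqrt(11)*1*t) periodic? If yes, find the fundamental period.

f1 = 1 Hz, f2 = 1*sqrt(11) Hz
Ratio f2/f1 = sqrt(11), which is irrational.
Since the frequency ratio is irrational, no common period exists.
The signal is not periodic.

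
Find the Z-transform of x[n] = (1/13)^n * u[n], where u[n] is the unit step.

The Z-transform of a^n * u[n] is z/(z-a) for |z| > |a|.
Here a = 1/13, so X(z) = z/(z - (1/13)) = 13z/(13z - 1)
ROC: |z| > 1/13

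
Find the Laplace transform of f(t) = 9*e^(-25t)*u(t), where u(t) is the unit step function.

Standard Laplace transform pair:
e^(-at)*u(t) <-> 1/(s+a)
With a = 25: L{9*e^(-25t)*u(t)} = 9/(s+25), ROC: Re(s) > -25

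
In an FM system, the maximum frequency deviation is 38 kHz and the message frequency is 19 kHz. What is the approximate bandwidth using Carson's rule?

Carson's rule: BW = 2*(delta_f + f_m)
= 2*(38 + 19) kHz = 114 kHz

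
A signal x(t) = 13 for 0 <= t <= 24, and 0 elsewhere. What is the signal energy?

Energy = integral of |x(t)|^2 dt over the signal duration
= 13^2 * 24 = 169 * 24 = 4056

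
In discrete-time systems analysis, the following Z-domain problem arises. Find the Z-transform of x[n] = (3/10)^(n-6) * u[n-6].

Time-shifting property: if X(z) = Z{x[n]}, then Z{x[n-d]} = z^(-d) * X(z)
X(z) = z/(z - 3/10) for x[n] = (3/10)^n * u[n]
Z{x[n-6]} = z^(-6) * z/(z - 3/10) = z^(-5)/(z - 3/10)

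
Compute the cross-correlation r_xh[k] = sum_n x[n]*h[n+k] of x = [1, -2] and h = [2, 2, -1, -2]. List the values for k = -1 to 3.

Both sequences indexed from 0 and zero outside their support.
Lags with overlap: k = -1 to 3.
  r_xh[-1] = x[1]*h[0] = -4
  r_xh[0] = x[0]*h[0] + x[1]*h[1] = -2
  r_xh[1] = x[0]*h[1] + x[1]*h[2] = 4
  r_xh[2] = x[0]*h[2] + x[1]*h[3] = 3
  r_xh[3] = x[0]*h[3] = -2
r_xh = [-4, -2, 4, 3, -2] (for k = -1, ..., 3)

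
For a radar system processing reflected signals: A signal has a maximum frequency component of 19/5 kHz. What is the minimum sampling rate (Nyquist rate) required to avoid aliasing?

By the Nyquist-Shannon sampling theorem,
the minimum sampling rate (Nyquist rate) must be at least 2 * f_max.
Nyquist rate = 2 * 19/5 kHz = 38/5 kHz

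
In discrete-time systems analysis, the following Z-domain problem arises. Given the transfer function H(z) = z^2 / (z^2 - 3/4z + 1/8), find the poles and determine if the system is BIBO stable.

Poles are roots of the denominator: z^2 - 3/4z + 1/8 = 0.
Quadratic formula: z = [-(-3/4) +/- sqrt((-3/4)^2 - 4*(1/8))] / 2
Discriminant = 9/16 - 1/2 = 1/16; sqrt = 1/4.
z = (3/4 +/- 1/4) / 2 => z = 1/2 or z = 1/4.
|p1| = 1/2, |p2| = 1/4.
For BIBO stability, all poles must lie inside the unit circle (|p| < 1).
System is STABLE since both |p| < 1.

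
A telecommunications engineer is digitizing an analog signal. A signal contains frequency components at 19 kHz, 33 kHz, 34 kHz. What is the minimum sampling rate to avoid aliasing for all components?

The highest frequency component is f_max = 34 kHz.
Nyquist rate = 2 * f_max = 2 * 34 kHz = 68 kHz.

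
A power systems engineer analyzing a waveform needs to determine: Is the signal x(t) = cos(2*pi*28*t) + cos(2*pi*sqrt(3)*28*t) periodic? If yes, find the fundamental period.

f1 = 28 Hz, f2 = 28*sqrt(3) Hz
Ratio f2/f1 = sqrt(3), which is irrational.
Since the frequency ratio is irrational, no common period exists.
The signal is not periodic.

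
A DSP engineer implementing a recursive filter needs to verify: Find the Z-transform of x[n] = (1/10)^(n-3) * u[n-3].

Time-shifting property: if X(z) = Z{x[n]}, then Z{x[n-d]} = z^(-d) * X(z)
X(z) = z/(z - 1/10) for x[n] = (1/10)^n * u[n]
Z{x[n-3]} = z^(-3) * z/(z - 1/10) = z^(-2)/(z - 1/10)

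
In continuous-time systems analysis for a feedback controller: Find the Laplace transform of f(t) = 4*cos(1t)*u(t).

Standard pair: cos(wt)*u(t) <-> s/(s^2+w^2)
With w = 1: L{4*cos(1t)*u(t)} = 4s/(s^2+1)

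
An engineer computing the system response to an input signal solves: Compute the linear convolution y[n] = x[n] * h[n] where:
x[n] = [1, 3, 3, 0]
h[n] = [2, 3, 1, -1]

y[n] = sum_k x[k]*h[n-k]. Output length = len(x) + len(h) - 1 = 4 + 4 - 1 = 7.
y[0] = 1*2 = 2
y[1] = 3*2 + 1*3 = 9
y[2] = 3*2 + 3*3 + 1*1 = 16
y[3] = 0*2 + 3*3 + 3*1 + 1*-1 = 11
y[4] = 0*3 + 3*1 + 3*-1 = 0
y[5] = 0*1 + 3*-1 = -3
y[6] = 0*-1 = 0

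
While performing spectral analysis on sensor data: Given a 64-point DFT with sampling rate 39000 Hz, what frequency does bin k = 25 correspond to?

The frequency of DFT bin k is: f_k = k * f_s / N
f_25 = 25 * 39000 / 64 = 121875/8 Hz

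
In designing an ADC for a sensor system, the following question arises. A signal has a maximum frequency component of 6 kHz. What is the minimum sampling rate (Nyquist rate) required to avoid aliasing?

By the Nyquist-Shannon sampling theorem,
the minimum sampling rate (Nyquist rate) must be at least 2 * f_max.
Nyquist rate = 2 * 6 kHz = 12 kHz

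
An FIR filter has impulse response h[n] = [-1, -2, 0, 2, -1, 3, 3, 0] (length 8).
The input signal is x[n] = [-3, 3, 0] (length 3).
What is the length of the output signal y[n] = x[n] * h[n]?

For linear convolution, the output length is:
len(y) = len(x) + len(h) - 1 = 3 + 8 - 1 = 10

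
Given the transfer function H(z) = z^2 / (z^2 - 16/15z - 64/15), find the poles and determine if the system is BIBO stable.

Poles are roots of the denominator: z^2 - 16/15z - 64/15 = 0.
Quadratic formula: z = [-(-16/15) +/- sqrt((-16/15)^2 - 4*(-64/15))] / 2
Discriminant = 256/225 + 256/15 = 4096/225; sqrt = 64/15.
z = (16/15 +/- 64/15) / 2 => z = 8/3 or z = -8/5.
|p1| = 8/3, |p2| = 8/5.
For BIBO stability, all poles must lie inside the unit circle (|p| < 1).
System is UNSTABLE since at least one |p| >= 1.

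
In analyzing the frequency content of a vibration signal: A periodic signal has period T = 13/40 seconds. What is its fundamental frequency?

The fundamental frequency is the reciprocal of the period.
f = 1/T = 1/(13/40) = 40/13 Hz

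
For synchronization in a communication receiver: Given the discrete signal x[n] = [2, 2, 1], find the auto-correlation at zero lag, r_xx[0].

The auto-correlation at zero lag r_xx[0] equals the signal energy.
r_xx[0] = sum of x[n]^2 = 2^2 + 2^2 + 1^2
= 4 + 4 + 1 = 9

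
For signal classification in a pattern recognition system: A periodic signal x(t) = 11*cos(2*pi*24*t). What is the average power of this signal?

Average power of A*cos(wt) is A^2/2.
P = 11^2 / 2 = 121/2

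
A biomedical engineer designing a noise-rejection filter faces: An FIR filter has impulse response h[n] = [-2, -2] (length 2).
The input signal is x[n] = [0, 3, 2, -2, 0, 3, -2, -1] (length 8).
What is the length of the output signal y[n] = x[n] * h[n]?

For linear convolution, the output length is:
len(y) = len(x) + len(h) - 1 = 8 + 2 - 1 = 9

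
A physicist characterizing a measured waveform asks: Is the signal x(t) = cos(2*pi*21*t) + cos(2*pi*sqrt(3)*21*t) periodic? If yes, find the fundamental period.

f1 = 21 Hz, f2 = 21*sqrt(3) Hz
Ratio f2/f1 = sqrt(3), which is irrational.
Since the frequency ratio is irrational, no common period exists.
The signal is not periodic.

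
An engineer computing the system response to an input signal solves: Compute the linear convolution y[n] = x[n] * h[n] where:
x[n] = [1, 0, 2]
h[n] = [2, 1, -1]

y[n] = sum_k x[k]*h[n-k]. Output length = len(x) + len(h) - 1 = 3 + 3 - 1 = 5.
y[0] = 1*2 = 2
y[1] = 0*2 + 1*1 = 1
y[2] = 2*2 + 0*1 + 1*-1 = 3
y[3] = 2*1 + 0*-1 = 2
y[4] = 2*-1 = -2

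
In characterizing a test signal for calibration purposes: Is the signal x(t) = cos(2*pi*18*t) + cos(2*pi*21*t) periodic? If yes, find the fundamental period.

f1 = 18 Hz, f2 = 21 Hz
Period T1 = 1/18, T2 = 1/21
Ratio T1/T2 = 21/18, which is rational.
The signal is periodic with fundamental period T = 1/GCD(18,21) = 1/3 s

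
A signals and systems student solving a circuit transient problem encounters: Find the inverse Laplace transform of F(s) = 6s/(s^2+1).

Standard pair: s/(s^2+w^2) <-> cos(wt)*u(t)
With k=6, w=1: f(t) = 6*cos(t)*u(t)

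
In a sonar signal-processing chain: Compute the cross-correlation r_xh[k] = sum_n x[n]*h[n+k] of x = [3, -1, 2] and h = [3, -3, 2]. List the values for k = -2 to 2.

Both sequences indexed from 0 and zero outside their support.
Lags with overlap: k = -2 to 2.
  r_xh[-2] = x[2]*h[0] = 6
  r_xh[-1] = x[1]*h[0] + x[2]*h[1] = -9
  r_xh[0] = x[0]*h[0] + x[1]*h[1] + x[2]*h[2] = 16
  r_xh[1] = x[0]*h[1] + x[1]*h[2] = -11
  r_xh[2] = x[0]*h[2] = 6
r_xh = [6, -9, 16, -11, 6] (for k = -2, ..., 2)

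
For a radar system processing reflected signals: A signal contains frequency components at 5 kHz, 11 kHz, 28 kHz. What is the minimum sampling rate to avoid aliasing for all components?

The highest frequency component is f_max = 28 kHz.
Nyquist rate = 2 * f_max = 2 * 28 kHz = 56 kHz.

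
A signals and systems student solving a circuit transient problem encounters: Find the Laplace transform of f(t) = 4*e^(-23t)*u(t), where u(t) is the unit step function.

Standard Laplace transform pair:
e^(-at)*u(t) <-> 1/(s+a)
With a = 23: L{4*e^(-23t)*u(t)} = 4/(s+23), ROC: Re(s) > -23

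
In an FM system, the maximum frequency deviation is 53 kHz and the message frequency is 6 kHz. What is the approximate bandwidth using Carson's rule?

Carson's rule: BW = 2*(delta_f + f_m)
= 2*(53 + 6) kHz = 118 kHz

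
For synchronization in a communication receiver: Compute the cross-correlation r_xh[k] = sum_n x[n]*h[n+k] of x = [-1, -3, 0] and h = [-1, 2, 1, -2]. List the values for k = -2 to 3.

Both sequences indexed from 0 and zero outside their support.
Lags with overlap: k = -2 to 3.
  r_xh[-2] = x[2]*h[0] = 0
  r_xh[-1] = x[1]*h[0] + x[2]*h[1] = 3
  r_xh[0] = x[0]*h[0] + x[1]*h[1] + x[2]*h[2] = -5
  r_xh[1] = x[0]*h[1] + x[1]*h[2] + x[2]*h[3] = -5
  r_xh[2] = x[0]*h[2] + x[1]*h[3] = 5
  r_xh[3] = x[0]*h[3] = 2
r_xh = [0, 3, -5, -5, 5, 2] (for k = -2, ..., 3)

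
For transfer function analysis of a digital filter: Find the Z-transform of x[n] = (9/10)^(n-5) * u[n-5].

Time-shifting property: if X(z) = Z{x[n]}, then Z{x[n-d]} = z^(-d) * X(z)
X(z) = z/(z - 9/10) for x[n] = (9/10)^n * u[n]
Z{x[n-5]} = z^(-5) * z/(z - 9/10) = z^(-4)/(z - 9/10)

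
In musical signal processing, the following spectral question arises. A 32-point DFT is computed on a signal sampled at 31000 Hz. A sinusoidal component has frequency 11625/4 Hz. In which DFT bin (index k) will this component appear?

DFT frequency resolution = f_s/N = 31000/32 = 3875/4 Hz
Bin index k = f_signal / resolution = 11625/4 / 3875/4 = 3
The signal frequency 11625/4 Hz falls in DFT bin k = 3.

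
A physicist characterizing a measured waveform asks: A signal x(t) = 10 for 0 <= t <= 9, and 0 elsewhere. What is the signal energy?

Energy = integral of |x(t)|^2 dt over the signal duration
= 10^2 * 9 = 100 * 9 = 900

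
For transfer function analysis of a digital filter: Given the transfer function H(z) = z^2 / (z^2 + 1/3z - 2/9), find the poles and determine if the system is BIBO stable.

Poles are roots of the denominator: z^2 + 1/3z - 2/9 = 0.
Quadratic formula: z = [-(1/3) +/- sqrt((1/3)^2 - 4*(-2/9))] / 2
Discriminant = 1/9 + 8/9 = 1; sqrt = 1.
z = (-1/3 +/- 1) / 2 => z = 1/3 or z = -2/3.
|p1| = 1/3, |p2| = 2/3.
For BIBO stability, all poles must lie inside the unit circle (|p| < 1).
System is STABLE since both |p| < 1.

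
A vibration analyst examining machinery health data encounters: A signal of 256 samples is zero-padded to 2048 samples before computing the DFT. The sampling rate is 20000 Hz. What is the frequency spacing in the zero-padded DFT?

Original DFT: N = 256, resolution = f_s/N = 20000/256 = 625/8 Hz
Zero-padded DFT: N = 2048, resolution = f_s/N = 20000/2048 = 625/64 Hz
Zero-padding interpolates the spectrum (finer frequency grid)
but does NOT improve the true spectral resolution (ability to resolve close frequencies).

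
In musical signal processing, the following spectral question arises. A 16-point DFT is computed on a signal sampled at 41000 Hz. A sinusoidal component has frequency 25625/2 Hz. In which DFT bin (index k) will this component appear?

DFT frequency resolution = f_s/N = 41000/16 = 5125/2 Hz
Bin index k = f_signal / resolution = 25625/2 / 5125/2 = 5
The signal frequency 25625/2 Hz falls in DFT bin k = 5.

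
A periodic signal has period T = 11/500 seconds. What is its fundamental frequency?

The fundamental frequency is the reciprocal of the period.
f = 1/T = 1/(11/500) = 500/11 Hz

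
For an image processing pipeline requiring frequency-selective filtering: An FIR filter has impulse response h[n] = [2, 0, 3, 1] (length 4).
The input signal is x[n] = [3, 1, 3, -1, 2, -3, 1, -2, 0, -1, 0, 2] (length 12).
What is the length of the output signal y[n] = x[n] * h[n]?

For linear convolution, the output length is:
len(y) = len(x) + len(h) - 1 = 12 + 4 - 1 = 15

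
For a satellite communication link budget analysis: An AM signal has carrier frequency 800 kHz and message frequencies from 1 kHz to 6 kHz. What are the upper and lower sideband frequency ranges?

Upper sideband (USB) = fc + [fm_low, fm_high] = 800 + [1, 6] = [801, 806] kHz
Lower sideband (LSB) = fc - [fm_high, fm_low] = 800 - [6, 1] = [794, 799] kHz
Total occupied spectrum: 794 kHz to 806 kHz (plus carrier at 800 kHz)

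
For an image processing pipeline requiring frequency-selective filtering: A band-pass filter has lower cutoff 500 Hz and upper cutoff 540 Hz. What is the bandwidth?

Bandwidth = f_high - f_low
= 540 Hz - 500 Hz = 40 Hz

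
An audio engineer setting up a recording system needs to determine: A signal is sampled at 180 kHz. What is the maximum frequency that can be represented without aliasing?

The maximum frequency that can be represented without aliasing
is the Nyquist frequency: f_max = f_s / 2 = 180 kHz / 2 = 90 kHz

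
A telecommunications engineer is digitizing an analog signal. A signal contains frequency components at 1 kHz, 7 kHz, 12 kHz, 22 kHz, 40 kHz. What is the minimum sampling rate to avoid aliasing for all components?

The highest frequency component is f_max = 40 kHz.
Nyquist rate = 2 * f_max = 2 * 40 kHz = 80 kHz.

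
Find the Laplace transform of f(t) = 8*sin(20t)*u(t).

Standard pair: sin(wt)*u(t) <-> w/(s^2+w^2)
With w = 20: L{8*sin(20t)*u(t)} = 160/(s^2+400)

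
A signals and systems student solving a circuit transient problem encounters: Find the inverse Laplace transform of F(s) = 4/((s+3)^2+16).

Standard pair: w/((s+a)^2+w^2) <-> e^(-at)*sin(wt)*u(t)
With a=3, w=4: f(t) = e^(-3t)*sin(4t)*u(t)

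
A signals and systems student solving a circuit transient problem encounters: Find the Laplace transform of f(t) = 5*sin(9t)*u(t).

Standard pair: sin(wt)*u(t) <-> w/(s^2+w^2)
With w = 9: L{5*sin(9t)*u(t)} = 45/(s^2+81)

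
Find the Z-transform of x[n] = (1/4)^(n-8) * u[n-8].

Time-shifting property: if X(z) = Z{x[n]}, then Z{x[n-d]} = z^(-d) * X(z)
X(z) = z/(z - 1/4) for x[n] = (1/4)^n * u[n]
Z{x[n-8]} = z^(-8) * z/(z - 1/4) = z^(-7)/(z - 1/4)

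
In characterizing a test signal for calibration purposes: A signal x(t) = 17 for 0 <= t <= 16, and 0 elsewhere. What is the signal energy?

Energy = integral of |x(t)|^2 dt over the signal duration
= 17^2 * 16 = 289 * 16 = 4624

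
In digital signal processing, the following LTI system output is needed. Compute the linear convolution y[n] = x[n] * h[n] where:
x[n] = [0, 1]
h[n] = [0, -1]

y[n] = sum_k x[k]*h[n-k]. Output length = len(x) + len(h) - 1 = 2 + 2 - 1 = 3.
y[0] = 0*0 = 0
y[1] = 1*0 + 0*-1 = 0
y[2] = 1*-1 = -1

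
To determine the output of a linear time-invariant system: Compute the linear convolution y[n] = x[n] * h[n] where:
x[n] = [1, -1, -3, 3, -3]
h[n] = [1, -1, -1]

y[n] = sum_k x[k]*h[n-k]. Output length = len(x) + len(h) - 1 = 5 + 3 - 1 = 7.
y[0] = 1*1 = 1
y[1] = -1*1 + 1*-1 = -2
y[2] = -3*1 + -1*-1 + 1*-1 = -3
y[3] = 3*1 + -3*-1 + -1*-1 = 7
y[4] = -3*1 + 3*-1 + -3*-1 = -3
y[5] = -3*-1 + 3*-1 = 0
y[6] = -3*-1 = 3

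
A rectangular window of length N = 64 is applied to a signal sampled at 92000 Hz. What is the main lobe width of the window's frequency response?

For a rectangular window of length N,
the main lobe width in frequency is 2*f_s/N.
= 2*92000/64 = 2875 Hz
This determines the minimum frequency separation for resolving two sinusoids.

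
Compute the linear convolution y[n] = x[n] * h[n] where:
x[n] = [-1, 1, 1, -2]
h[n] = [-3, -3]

y[n] = sum_k x[k]*h[n-k]. Output length = len(x) + len(h) - 1 = 4 + 2 - 1 = 5.
y[0] = -1*-3 = 3
y[1] = 1*-3 + -1*-3 = 0
y[2] = 1*-3 + 1*-3 = -6
y[3] = -2*-3 + 1*-3 = 3
y[4] = -2*-3 = 6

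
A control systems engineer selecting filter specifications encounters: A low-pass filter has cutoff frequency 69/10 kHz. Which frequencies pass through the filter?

A low-pass filter passes all frequencies below the cutoff frequency 69/10 kHz and attenuates higher frequencies.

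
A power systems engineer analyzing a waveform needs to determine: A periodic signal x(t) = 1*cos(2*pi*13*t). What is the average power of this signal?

Average power of A*cos(wt) is A^2/2.
P = 1^2 / 2 = 1/2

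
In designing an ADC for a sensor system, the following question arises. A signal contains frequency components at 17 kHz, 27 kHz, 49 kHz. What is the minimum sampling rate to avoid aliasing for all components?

The highest frequency component is f_max = 49 kHz.
Nyquist rate = 2 * f_max = 2 * 49 kHz = 98 kHz.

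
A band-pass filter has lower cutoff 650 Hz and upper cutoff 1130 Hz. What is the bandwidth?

Bandwidth = f_high - f_low
= 1130 Hz - 650 Hz = 480 Hz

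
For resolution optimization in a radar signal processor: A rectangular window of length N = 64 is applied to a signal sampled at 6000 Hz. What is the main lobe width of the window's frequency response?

For a rectangular window of length N,
the main lobe width in frequency is 2*f_s/N.
= 2*6000/64 = 375/2 Hz
This determines the minimum frequency separation for resolving two sinusoids.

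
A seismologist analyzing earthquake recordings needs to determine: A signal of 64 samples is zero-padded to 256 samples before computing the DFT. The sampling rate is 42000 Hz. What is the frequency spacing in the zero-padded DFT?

Original DFT: N = 64, resolution = f_s/N = 42000/64 = 2625/4 Hz
Zero-padded DFT: N = 256, resolution = f_s/N = 42000/256 = 2625/16 Hz
Zero-padding interpolates the spectrum (finer frequency grid)
but does NOT improve the true spectral resolution (ability to resolve close frequencies).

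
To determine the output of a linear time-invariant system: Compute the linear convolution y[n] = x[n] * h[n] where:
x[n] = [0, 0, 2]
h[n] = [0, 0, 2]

y[n] = sum_k x[k]*h[n-k]. Output length = len(x) + len(h) - 1 = 3 + 3 - 1 = 5.
y[0] = 0*0 = 0
y[1] = 0*0 + 0*0 = 0
y[2] = 2*0 + 0*0 + 0*2 = 0
y[3] = 2*0 + 0*2 = 0
y[4] = 2*2 = 4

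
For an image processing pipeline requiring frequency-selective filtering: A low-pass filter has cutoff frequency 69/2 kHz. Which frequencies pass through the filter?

A low-pass filter passes all frequencies below the cutoff frequency 69/2 kHz and attenuates higher frequencies.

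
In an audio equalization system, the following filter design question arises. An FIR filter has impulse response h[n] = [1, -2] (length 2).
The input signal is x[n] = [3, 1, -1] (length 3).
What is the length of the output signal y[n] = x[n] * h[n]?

For linear convolution, the output length is:
len(y) = len(x) + len(h) - 1 = 3 + 2 - 1 = 4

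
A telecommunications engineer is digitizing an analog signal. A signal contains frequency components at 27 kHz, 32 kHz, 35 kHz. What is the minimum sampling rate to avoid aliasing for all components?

The highest frequency component is f_max = 35 kHz.
Nyquist rate = 2 * f_max = 2 * 35 kHz = 70 kHz.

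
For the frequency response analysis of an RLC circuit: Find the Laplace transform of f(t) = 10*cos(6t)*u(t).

Standard pair: cos(wt)*u(t) <-> s/(s^2+w^2)
With w = 6: L{10*cos(6t)*u(t)} = 10s/(s^2+36)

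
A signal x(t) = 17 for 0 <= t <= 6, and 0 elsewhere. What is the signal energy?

Energy = integral of |x(t)|^2 dt over the signal duration
= 17^2 * 6 = 289 * 6 = 1734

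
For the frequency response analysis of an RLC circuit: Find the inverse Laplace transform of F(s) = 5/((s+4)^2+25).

Standard pair: w/((s+a)^2+w^2) <-> e^(-at)*sin(wt)*u(t)
With a=4, w=5: f(t) = e^(-4t)*sin(5t)*u(t)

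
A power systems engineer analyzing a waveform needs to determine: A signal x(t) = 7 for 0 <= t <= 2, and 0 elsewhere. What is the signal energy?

Energy = integral of |x(t)|^2 dt over the signal duration
= 7^2 * 2 = 49 * 2 = 98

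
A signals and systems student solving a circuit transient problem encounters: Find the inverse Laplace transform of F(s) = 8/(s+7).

Standard pair: k/(s+a) <-> k*e^(-at)*u(t)
With k=8, a=7: f(t) = 8*e^(-7t)*u(t)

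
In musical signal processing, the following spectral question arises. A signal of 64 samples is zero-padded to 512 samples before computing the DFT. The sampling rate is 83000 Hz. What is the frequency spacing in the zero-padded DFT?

Original DFT: N = 64, resolution = f_s/N = 83000/64 = 10375/8 Hz
Zero-padded DFT: N = 512, resolution = f_s/N = 83000/512 = 10375/64 Hz
Zero-padding interpolates the spectrum (finer frequency grid)
but does NOT improve the true spectral resolution (ability to resolve close frequencies).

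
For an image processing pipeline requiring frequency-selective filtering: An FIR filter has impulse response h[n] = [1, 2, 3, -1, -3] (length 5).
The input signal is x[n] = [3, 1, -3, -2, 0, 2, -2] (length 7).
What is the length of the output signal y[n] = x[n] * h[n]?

For linear convolution, the output length is:
len(y) = len(x) + len(h) - 1 = 7 + 5 - 1 = 11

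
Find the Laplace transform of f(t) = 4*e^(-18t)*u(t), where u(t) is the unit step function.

Standard Laplace transform pair:
e^(-at)*u(t) <-> 1/(s+a)
With a = 18: L{4*e^(-18t)*u(t)} = 4/(s+18), ROC: Re(s) > -18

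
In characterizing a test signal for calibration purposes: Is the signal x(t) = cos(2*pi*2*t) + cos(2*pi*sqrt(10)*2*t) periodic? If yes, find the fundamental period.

f1 = 2 Hz, f2 = 2*sqrt(10) Hz
Ratio f2/f1 = sqrt(10), which is irrational.
Since the frequency ratio is irrational, no common period exists.
The signal is not periodic.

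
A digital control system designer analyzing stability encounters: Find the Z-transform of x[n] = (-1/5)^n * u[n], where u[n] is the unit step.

The Z-transform of a^n * u[n] is z/(z-a) for |z| > |a|.
Here a = -1/5, so X(z) = z/(z - (-1/5)) = 5z/(5z + 1)
ROC: |z| > 1/5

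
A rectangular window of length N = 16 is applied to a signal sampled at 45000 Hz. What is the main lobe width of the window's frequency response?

For a rectangular window of length N,
the main lobe width in frequency is 2*f_s/N.
= 2*45000/16 = 5625 Hz
This determines the minimum frequency separation for resolving two sinusoids.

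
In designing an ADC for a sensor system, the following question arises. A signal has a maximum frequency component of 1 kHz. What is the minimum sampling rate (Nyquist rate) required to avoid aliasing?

By the Nyquist-Shannon sampling theorem,
the minimum sampling rate (Nyquist rate) must be at least 2 * f_max.
Nyquist rate = 2 * 1 kHz = 2 kHz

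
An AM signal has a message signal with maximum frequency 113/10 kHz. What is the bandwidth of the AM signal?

In AM (double-sideband), the bandwidth is twice the message frequency.
BW = 2 * f_m = 2 * 113/10 kHz = 113/5 kHz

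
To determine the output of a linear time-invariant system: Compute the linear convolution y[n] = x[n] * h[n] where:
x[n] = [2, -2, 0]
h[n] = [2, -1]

y[n] = sum_k x[k]*h[n-k]. Output length = len(x) + len(h) - 1 = 3 + 2 - 1 = 4.
y[0] = 2*2 = 4
y[1] = -2*2 + 2*-1 = -6
y[2] = 0*2 + -2*-1 = 2
y[3] = 0*-1 = 0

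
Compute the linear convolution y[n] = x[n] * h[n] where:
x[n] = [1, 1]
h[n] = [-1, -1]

y[n] = sum_k x[k]*h[n-k]. Output length = len(x) + len(h) - 1 = 2 + 2 - 1 = 3.
y[0] = 1*-1 = -1
y[1] = 1*-1 + 1*-1 = -2
y[2] = 1*-1 = -1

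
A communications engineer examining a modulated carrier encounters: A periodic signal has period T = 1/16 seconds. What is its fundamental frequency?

The fundamental frequency is the reciprocal of the period.
f = 1/T = 1/(1/16) = 16 Hz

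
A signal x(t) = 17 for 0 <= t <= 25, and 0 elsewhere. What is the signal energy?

Energy = integral of |x(t)|^2 dt over the signal duration
= 17^2 * 25 = 289 * 25 = 7225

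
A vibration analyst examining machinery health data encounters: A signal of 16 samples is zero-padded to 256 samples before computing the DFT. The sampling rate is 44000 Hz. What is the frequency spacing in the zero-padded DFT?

Original DFT: N = 16, resolution = f_s/N = 44000/16 = 2750 Hz
Zero-padded DFT: N = 256, resolution = f_s/N = 44000/256 = 1375/8 Hz
Zero-padding interpolates the spectrum (finer frequency grid)
but does NOT improve the true spectral resolution (ability to resolve close frequencies).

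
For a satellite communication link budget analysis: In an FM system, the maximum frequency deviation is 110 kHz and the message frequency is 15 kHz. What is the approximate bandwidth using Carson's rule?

Carson's rule: BW = 2*(delta_f + f_m)
= 2*(110 + 15) kHz = 250 kHz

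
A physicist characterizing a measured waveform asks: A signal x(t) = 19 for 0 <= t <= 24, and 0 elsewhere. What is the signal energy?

Energy = integral of |x(t)|^2 dt over the signal duration
= 19^2 * 24 = 361 * 24 = 8664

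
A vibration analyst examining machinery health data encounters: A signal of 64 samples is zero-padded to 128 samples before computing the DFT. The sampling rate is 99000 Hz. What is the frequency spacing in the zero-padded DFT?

Original DFT: N = 64, resolution = f_s/N = 99000/64 = 12375/8 Hz
Zero-padded DFT: N = 128, resolution = f_s/N = 99000/128 = 12375/16 Hz
Zero-padding interpolates the spectrum (finer frequency grid)
but does NOT improve the true spectral resolution (ability to resolve close frequencies).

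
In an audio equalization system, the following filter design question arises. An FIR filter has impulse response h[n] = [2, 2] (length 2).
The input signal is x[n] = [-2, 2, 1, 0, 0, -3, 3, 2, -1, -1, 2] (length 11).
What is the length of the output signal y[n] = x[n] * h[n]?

For linear convolution, the output length is:
len(y) = len(x) + len(h) - 1 = 11 + 2 - 1 = 12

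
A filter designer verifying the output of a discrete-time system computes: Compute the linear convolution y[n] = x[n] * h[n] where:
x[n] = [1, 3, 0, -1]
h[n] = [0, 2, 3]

y[n] = sum_k x[k]*h[n-k]. Output length = len(x) + len(h) - 1 = 4 + 3 - 1 = 6.
y[0] = 1*0 = 0
y[1] = 3*0 + 1*2 = 2
y[2] = 0*0 + 3*2 + 1*3 = 9
y[3] = -1*0 + 0*2 + 3*3 = 9
y[4] = -1*2 + 0*3 = -2
y[5] = -1*3 = -3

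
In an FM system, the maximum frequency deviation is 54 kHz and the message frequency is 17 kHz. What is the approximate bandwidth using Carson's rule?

Carson's rule: BW = 2*(delta_f + f_m)
= 2*(54 + 17) kHz = 142 kHz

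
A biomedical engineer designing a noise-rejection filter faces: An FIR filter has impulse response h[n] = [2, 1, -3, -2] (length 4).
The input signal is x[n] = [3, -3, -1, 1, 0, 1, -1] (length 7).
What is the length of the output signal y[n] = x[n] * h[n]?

For linear convolution, the output length is:
len(y) = len(x) + len(h) - 1 = 7 + 4 - 1 = 10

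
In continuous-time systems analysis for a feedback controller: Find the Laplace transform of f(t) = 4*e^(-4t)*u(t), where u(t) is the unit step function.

Standard Laplace transform pair:
e^(-at)*u(t) <-> 1/(s+a)
With a = 4: L{4*e^(-4t)*u(t)} = 4/(s+4), ROC: Re(s) > -4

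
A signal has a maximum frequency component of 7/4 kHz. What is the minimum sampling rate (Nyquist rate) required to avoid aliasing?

By the Nyquist-Shannon sampling theorem,
the minimum sampling rate (Nyquist rate) must be at least 2 * f_max.
Nyquist rate = 2 * 7/4 kHz = 7/2 kHz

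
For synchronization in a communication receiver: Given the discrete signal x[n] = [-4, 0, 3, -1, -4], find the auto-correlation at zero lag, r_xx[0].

The auto-correlation at zero lag r_xx[0] equals the signal energy.
r_xx[0] = sum of x[n]^2 = (-4)^2 + 0^2 + 3^2 + (-1)^2 + (-4)^2
= 16 + 0 + 9 + 1 + 16 = 42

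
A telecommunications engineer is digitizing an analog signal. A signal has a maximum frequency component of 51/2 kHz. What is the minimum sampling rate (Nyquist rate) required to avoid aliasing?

By the Nyquist-Shannon sampling theorem,
the minimum sampling rate (Nyquist rate) must be at least 2 * f_max.
Nyquist rate = 2 * 51/2 kHz = 51 kHz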